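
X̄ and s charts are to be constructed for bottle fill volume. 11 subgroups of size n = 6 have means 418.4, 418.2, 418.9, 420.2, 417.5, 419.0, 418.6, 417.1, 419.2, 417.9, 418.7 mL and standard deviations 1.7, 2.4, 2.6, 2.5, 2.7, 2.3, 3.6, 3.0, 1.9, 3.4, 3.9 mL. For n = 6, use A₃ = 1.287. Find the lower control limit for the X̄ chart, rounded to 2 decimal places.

415.01

X̄̄ = (418.4 + 418.2 + 418.9 + 420.2 + 417.5 + 419.0 + 418.6 + 417.1 + 419.2 + 417.9 + 418.7) / 11 = 418.5182
s̄ = (1.7 + 2.4 + 2.6 + 2.5 + 2.7 + 2.3 + 3.6 + 3.0 + 1.9 + 3.4 + 3.9) / 11 = 2.7273
LCL = X̄̄ − A₃·s̄ = 418.5182 − 1.287 × 2.7273 = 415.0082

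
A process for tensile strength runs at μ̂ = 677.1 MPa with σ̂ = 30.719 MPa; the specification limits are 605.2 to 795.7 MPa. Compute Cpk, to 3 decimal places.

0.780

Cpu = (USL − μ̂) / (3σ̂) = (795.7 − 677.1) / (3 × 30.719) = 1.2869; Cpl = (μ̂ − LSL) / (3σ̂) = (677.1 − 605.2) / (3 × 30.719) = 0.7802; Cpk = min(Cpu, Cpl) = 0.7802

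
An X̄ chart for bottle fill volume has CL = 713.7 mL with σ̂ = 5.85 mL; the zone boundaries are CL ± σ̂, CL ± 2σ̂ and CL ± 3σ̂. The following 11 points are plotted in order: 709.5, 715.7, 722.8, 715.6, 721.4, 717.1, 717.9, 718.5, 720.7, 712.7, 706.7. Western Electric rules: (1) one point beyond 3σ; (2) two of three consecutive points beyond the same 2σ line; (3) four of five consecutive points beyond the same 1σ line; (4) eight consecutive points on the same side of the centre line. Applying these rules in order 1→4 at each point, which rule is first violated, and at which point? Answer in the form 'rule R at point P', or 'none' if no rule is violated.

rule 4 at point 9

Zone of each point (C = within 1σ̂, B = 1σ̂–2σ̂, A = 2σ̂–3σ̂, * = beyond 3σ̂; sign = side of CL): 1:-C, 2:+C, 3:+B, 4:+C, 5:+B, 6:+C, 7:+C, 8:+C, 9:+B, 10:-C, 11:-B
Rule 4 (eight consecutive points on the same side of the centre line) is satisfied at point 9.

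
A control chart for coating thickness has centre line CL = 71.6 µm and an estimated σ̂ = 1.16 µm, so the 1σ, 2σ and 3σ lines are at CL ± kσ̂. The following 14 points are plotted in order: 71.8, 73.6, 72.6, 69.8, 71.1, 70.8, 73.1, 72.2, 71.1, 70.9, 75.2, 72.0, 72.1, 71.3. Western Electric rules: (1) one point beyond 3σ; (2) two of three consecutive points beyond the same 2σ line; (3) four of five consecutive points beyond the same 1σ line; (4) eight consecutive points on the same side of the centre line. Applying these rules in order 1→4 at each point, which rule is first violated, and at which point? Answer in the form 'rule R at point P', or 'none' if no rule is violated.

rule 1 at point 11

Zone of each point (C = within 1σ̂, B = 1σ̂–2σ̂, A = 2σ̂–3σ̂, * = beyond 3σ̂; sign = side of CL): 1:+C, 2:+B, 3:+C, 4:-B, 5:-C, 6:-C, 7:+B, 8:+C, 9:-C, 10:-C, 11:+*, 12:+C, 13:+C, 14:-C
Rule 1 (one point beyond the 3σ limits) is satisfied at point 11.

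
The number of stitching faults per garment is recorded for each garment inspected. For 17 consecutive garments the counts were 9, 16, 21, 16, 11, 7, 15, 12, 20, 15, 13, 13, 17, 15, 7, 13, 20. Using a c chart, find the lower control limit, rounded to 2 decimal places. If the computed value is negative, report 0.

2.85

c̄ = (9 + 16 + 21 + 16 + 11 + 7 + 15 + 12 + 20 + 15 + 13 + 13 + 17 + 15 + 7 + 13 + 20) / 17 = 240 / 17 = 14.1176
LCL = c̄ − 3√c̄ = 14.1176 − 3 × 3.7573 = 2.8456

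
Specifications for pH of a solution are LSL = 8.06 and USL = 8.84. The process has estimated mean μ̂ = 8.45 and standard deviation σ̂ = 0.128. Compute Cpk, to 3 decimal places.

Cpu = (USL − μ̂) / (3σ̂) = (8.84 − 8.45) / (3 × 0.128) = 1.0156; Cpl = (μ̂ − LSL) / (3σ̂) = (8.45 − 8.06) / (3 × 0.128) = 1.0156; Cpk = min(Cpu, Cpl) = 1.0156

1.016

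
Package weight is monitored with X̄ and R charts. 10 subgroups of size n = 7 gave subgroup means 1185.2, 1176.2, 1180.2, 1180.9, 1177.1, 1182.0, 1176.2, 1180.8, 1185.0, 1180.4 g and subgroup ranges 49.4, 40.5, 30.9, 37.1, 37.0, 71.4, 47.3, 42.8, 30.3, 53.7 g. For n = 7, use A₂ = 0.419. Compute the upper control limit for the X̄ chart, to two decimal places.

1198.85

X̄̄ = (1185.2 + 1176.2 + 1180.2 + 1180.9 + 1177.1 + 1182.0 + 1176.2 + 1180.8 + 1185.0 + 1180.4) / 10 = 11804.0000 / 10 = 1180.4000
R̄ = (49.4 + 40.5 + 30.9 + 37.1 + 37.0 + 71.4 + 47.3 + 42.8 + 30.3 + 53.7) / 10 = 440.4000 / 10 = 44.0400
UCL = X̄̄ + A₂·R̄ = 1180.4000 + 0.419 × 44.0400 = 1198.8528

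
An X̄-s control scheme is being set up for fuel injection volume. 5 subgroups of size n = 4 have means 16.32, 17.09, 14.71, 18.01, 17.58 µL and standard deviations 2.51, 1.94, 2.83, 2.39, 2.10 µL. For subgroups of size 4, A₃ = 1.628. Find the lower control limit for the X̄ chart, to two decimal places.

12.91

X̄̄ = (16.32 + 17.09 + 14.71 + 18.01 + 17.58) / 5 = 16.7420
s̄ = (2.51 + 1.94 + 2.83 + 2.39 + 2.10) / 5 = 2.3540
LCL = X̄̄ − A₃·s̄ = 16.7420 − 1.628 × 2.3540 = 12.9097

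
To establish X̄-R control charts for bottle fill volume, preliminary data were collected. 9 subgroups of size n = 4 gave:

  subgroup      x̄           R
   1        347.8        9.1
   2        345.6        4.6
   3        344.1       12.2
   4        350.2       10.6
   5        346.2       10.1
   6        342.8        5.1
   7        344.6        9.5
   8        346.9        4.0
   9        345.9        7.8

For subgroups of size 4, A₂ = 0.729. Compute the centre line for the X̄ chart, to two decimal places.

346.01

X̄̄ = (347.8 + 345.6 + 344.1 + 350.2 + 346.2 + 342.8 + 344.6 + 346.9 + 345.9) / 9 = 3114.1000 / 9 = 346.0111
CL = X̄̄ = 346.0111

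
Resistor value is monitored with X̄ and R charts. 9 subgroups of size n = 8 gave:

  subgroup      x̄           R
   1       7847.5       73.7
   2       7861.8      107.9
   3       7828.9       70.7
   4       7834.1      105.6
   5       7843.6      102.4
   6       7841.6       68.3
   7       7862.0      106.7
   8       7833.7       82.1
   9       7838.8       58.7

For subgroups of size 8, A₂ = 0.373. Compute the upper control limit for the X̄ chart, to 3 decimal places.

7875.721

X̄̄ = (7847.5 + 7861.8 + 7828.9 + 7834.1 + 7843.6 + 7841.6 + 7862.0 + 7833.7 + 7838.8) / 9 = 70592.0000 / 9 = 7843.5556
R̄ = (73.7 + 107.9 + 70.7 + 105.6 + 102.4 + 68.3 + 106.7 + 82.1 + 58.7) / 9 = 776.1000 / 9 = 86.2333
UCL = X̄̄ + A₂·R̄ = 7843.5556 + 0.373 × 86.2333 = 7875.7206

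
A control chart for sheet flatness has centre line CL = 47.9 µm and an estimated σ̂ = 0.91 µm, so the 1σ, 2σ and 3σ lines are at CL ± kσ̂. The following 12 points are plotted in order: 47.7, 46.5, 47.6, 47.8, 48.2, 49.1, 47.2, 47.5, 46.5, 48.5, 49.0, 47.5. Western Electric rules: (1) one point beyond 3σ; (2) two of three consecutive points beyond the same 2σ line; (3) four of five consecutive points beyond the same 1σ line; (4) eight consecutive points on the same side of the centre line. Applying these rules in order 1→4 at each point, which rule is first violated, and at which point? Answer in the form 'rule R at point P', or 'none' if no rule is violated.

none

Zone of each point (C = within 1σ̂, B = 1σ̂–2σ̂, A = 2σ̂–3σ̂, * = beyond 3σ̂; sign = side of CL): 1:-C, 2:-B, 3:-C, 4:-C, 5:+C, 6:+B, 7:-C, 8:-C, 9:-B, 10:+C, 11:+B, 12:-C
No rule fires across all 12 points.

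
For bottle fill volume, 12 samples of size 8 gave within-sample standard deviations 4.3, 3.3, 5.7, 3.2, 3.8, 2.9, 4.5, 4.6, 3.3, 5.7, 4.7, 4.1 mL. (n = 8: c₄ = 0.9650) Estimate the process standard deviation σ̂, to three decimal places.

4.326

s̄ = (4.3 + 3.3 + 5.7 + 3.2 + 3.8 + 2.9 + 4.5 + 4.6 + 3.3 + 5.7 + 4.7 + 4.1) / 12 = 4.1750
σ̂ = s̄ / c₄ = 4.1750 / 0.9650 = 4.3264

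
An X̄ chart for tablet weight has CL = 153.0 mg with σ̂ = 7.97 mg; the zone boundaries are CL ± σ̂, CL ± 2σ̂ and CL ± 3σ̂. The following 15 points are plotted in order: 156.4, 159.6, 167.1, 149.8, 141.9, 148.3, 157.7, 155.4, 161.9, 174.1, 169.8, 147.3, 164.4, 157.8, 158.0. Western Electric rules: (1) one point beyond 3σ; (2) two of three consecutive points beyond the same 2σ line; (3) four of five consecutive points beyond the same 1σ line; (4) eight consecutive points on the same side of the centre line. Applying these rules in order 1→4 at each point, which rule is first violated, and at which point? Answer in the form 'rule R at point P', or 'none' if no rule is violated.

Zone of each point (C = within 1σ̂, B = 1σ̂–2σ̂, A = 2σ̂–3σ̂, * = beyond 3σ̂; sign = side of CL): 1:+C, 2:+C, 3:+B, 4:-C, 5:-B, 6:-C, 7:+C, 8:+C, 9:+B, 10:+A, 11:+A, 12:-C, 13:+B, 14:+C, 15:+C
Rule 2 (two of three consecutive points beyond the same 2σ limit) is satisfied at point 11.

rule 2 at point 11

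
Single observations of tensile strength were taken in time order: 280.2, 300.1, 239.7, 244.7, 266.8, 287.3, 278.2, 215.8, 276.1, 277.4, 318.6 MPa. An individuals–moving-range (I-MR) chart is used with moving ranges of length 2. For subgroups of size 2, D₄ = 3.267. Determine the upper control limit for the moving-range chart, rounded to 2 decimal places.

98.73

Moving ranges: 19.9, 60.4, 5.0, 22.1, 20.5, 9.1, 62.4, 60.3, 1.3, 41.2; M̄R̄ = 302.2000 / 10 = 30.2200
UCL_MR = D₄·M̄R̄ = 3.267 × 30.2200 = 98.7287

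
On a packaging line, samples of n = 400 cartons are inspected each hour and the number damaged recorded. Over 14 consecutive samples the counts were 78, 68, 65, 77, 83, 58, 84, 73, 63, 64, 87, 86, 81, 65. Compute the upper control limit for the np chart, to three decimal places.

p̄ = Σdᵢ / (k·n) = 1032 / (14 × 400) = 0.18429
UCL = np̄ + 3·√(np̄(1−p̄)) = 73.7143 + 3 × √(73.7143×0.81571) = 73.7143 + 3 × 7.7543 = 96.9773

96.977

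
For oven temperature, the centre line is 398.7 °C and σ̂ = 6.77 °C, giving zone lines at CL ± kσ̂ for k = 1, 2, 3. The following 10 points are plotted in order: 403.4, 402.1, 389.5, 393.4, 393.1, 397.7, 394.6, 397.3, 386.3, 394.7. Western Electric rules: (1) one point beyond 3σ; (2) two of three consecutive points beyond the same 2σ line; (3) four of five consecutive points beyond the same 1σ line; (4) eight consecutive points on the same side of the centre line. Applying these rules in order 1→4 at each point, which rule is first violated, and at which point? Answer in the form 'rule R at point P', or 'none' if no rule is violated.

rule 4 at point 10

Zone of each point (C = within 1σ̂, B = 1σ̂–2σ̂, A = 2σ̂–3σ̂, * = beyond 3σ̂; sign = side of CL): 1:+C, 2:+C, 3:-B, 4:-C, 5:-C, 6:-C, 7:-C, 8:-C, 9:-B, 10:-C
Rule 4 (eight consecutive points on the same side of the centre line) is satisfied at point 10.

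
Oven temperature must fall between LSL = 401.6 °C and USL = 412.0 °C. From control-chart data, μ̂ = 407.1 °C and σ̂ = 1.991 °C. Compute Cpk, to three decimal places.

Cpu = (USL − μ̂) / (3σ̂) = (412.0 − 407.1) / (3 × 1.991) = 0.8204; Cpl = (μ̂ − LSL) / (3σ̂) = (407.1 − 401.6) / (3 × 1.991) = 0.9208; Cpk = min(Cpu, Cpl) = 0.8204

0.820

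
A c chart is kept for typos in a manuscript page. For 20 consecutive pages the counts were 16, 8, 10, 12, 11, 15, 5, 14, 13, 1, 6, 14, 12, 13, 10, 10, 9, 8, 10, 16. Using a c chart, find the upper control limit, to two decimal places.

c̄ = (16 + 8 + 10 + 12 + 11 + 15 + 5 + 14 + 13 + 1 + 6 + 14 + 12 + 13 + 10 + 10 + 9 + 8 + 10 + 16) / 20 = 213 / 20 = 10.6500
UCL = c̄ + 3√c̄ = 10.6500 + 3 × √10.6500 = 10.6500 + 3 × 3.2634 = 20.4403

20.44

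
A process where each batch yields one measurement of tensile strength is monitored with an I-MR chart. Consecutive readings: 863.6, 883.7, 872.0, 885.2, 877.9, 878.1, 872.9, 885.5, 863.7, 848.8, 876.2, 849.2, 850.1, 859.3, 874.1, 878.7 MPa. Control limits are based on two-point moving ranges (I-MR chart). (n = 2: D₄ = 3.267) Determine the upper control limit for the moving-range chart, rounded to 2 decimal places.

41.58

Moving ranges: 20.1, 11.7, 13.2, 7.3, 0.2, 5.2, 12.6, 21.8, 14.9, 27.4, 27.0, 0.9, 9.2, 14.8, 4.6; M̄R̄ = 190.9000 / 15 = 12.7267
UCL_MR = D₄·M̄R̄ = 3.267 × 12.7267 = 41.5780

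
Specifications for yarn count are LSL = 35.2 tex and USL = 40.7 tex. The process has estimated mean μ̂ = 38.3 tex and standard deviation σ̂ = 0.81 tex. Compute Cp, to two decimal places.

Cp = (USL − LSL) / (6σ̂) = (40.7 − 35.2) / (6 × 0.81) = 5.5000 / 4.8600 = 1.1317

1.13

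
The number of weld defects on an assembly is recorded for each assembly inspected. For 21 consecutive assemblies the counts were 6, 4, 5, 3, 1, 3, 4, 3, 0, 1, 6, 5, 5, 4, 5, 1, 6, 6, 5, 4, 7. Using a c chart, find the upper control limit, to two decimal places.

c̄ = (6 + 4 + 5 + 3 + 1 + 3 + 4 + 3 + 0 + 1 + 6 + 5 + 5 + 4 + 5 + 1 + 6 + 6 + 5 + 4 + 7) / 21 = 84 / 21 = 4.0000
UCL = c̄ + 3√c̄ = 4.0000 + 3 × √4.0000 = 4.0000 + 3 × 2.0000 = 10.0000

10.00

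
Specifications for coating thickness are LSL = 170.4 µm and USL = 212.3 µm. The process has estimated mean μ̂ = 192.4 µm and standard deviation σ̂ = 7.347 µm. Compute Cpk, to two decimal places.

Cpu = (USL − μ̂) / (3σ̂) = (212.3 − 192.4) / (3 × 7.347) = 0.9029; Cpl = (μ̂ − LSL) / (3σ̂) = (192.4 − 170.4) / (3 × 7.347) = 0.9981; Cpk = min(Cpu, Cpl) = 0.9029

0.90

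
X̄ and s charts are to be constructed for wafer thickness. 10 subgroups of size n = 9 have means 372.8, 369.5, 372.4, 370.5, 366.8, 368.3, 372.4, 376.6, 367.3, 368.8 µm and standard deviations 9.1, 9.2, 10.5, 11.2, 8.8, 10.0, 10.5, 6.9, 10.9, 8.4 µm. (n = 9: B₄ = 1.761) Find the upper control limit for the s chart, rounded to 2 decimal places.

s̄ = (9.1 + 9.2 + 10.5 + 11.2 + 8.8 + 10.0 + 10.5 + 6.9 + 10.9 + 8.4) / 10 = 9.5500
UCL_s = B₄·s̄ = 1.761 × 9.5500 = 16.8176

16.82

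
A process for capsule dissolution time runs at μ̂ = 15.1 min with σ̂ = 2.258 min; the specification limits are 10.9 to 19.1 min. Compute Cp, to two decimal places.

Cp = (USL − LSL) / (6σ̂) = (19.1 − 10.9) / (6 × 2.258) = 8.2000 / 13.5480 = 0.6053

0.61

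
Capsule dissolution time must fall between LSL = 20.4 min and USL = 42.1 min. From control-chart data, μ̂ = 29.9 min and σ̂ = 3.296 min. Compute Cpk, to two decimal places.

Cpu = (USL − μ̂) / (3σ̂) = (42.1 − 29.9) / (3 × 3.296) = 1.2338; Cpl = (μ̂ − LSL) / (3σ̂) = (29.9 − 20.4) / (3 × 3.296) = 0.9608; Cpk = min(Cpu, Cpl) = 0.9608

0.96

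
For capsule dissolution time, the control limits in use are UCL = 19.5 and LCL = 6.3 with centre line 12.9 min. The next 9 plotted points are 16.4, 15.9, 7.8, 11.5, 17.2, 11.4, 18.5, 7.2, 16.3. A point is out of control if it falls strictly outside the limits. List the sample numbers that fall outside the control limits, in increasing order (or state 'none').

All 9 points lie within [6.3, 19.5].

none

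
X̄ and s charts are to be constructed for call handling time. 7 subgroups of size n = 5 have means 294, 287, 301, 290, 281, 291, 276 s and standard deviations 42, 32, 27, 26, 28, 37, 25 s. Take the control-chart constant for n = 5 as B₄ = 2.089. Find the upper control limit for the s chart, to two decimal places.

s̄ = (42 + 32 + 27 + 26 + 28 + 37 + 25) / 7 = 31.0000
UCL_s = B₄·s̄ = 2.089 × 31.0000 = 64.7590

64.76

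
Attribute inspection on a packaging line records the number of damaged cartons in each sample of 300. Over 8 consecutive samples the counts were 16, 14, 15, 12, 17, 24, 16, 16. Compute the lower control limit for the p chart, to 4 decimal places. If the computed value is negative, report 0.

p̄ = Σdᵢ / (k·n) = 130 / (8 × 300) = 0.05417
LCL = p̄ − 3·√(p̄(1−p̄)/n) = 0.05417 − 3 × 0.01307 = 0.01496

0.0150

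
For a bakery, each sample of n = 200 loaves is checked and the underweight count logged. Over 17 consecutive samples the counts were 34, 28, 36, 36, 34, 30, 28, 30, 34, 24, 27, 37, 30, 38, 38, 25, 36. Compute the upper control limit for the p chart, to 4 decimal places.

0.2381

p̄ = Σdᵢ / (k·n) = 545 / (17 × 200) = 0.16029
UCL = p̄ + 3·√(p̄(1−p̄)/n) = 0.16029 + 3 × √(0.16029×0.83971/200) = 0.16029 + 3 × 0.02594 = 0.23812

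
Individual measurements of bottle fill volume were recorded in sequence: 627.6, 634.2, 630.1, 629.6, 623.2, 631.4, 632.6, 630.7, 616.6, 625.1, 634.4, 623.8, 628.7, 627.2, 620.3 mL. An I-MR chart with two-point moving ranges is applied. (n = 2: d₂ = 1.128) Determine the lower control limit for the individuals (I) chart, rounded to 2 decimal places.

X̄ = (627.6 + 634.2 + 630.1 + 629.6 + 623.2 + 631.4 + 632.6 + 630.7 + 616.6 + 625.1 + 634.4 + 623.8 + 628.7 + 627.2 + 620.3) / 15 = 627.7000
Moving ranges: 6.6, 4.1, 0.5, 6.4, 8.2, 1.2, 1.9, 14.1, 8.5, 9.3, 10.6, 4.9, 1.5, 6.9; M̄R̄ = 84.7000 / 14 = 6.0500
LCL = X̄ − 3·M̄R̄/d₂ = 627.7000 − 3 × 6.0500 / 1.128 = 611.6096

611.61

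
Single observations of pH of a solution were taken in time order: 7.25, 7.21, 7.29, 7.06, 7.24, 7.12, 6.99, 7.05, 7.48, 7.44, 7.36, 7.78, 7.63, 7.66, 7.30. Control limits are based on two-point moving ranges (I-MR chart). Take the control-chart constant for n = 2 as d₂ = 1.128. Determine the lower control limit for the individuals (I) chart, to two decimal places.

X̄ = (7.25 + 7.21 + 7.29 + 7.06 + 7.24 + 7.12 + 6.99 + 7.05 + 7.48 + 7.44 + 7.36 + 7.78 + 7.63 + 7.66 + 7.30) / 15 = 7.3240
Moving ranges: 0.04, 0.08, 0.23, 0.18, 0.12, 0.13, 0.06, 0.43, 0.04, 0.08, 0.42, 0.15, 0.03, 0.36; M̄R̄ = 2.3500 / 14 = 0.1679
LCL = X̄ − 3·M̄R̄/d₂ = 7.3240 − 3 × 0.1679 / 1.128 = 6.8776

6.88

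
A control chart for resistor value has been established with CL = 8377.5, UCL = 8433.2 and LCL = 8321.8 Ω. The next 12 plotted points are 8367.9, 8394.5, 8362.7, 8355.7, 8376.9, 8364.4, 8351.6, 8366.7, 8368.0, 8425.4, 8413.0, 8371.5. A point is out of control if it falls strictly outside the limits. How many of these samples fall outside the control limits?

0

All 12 points lie within [8321.8, 8433.2].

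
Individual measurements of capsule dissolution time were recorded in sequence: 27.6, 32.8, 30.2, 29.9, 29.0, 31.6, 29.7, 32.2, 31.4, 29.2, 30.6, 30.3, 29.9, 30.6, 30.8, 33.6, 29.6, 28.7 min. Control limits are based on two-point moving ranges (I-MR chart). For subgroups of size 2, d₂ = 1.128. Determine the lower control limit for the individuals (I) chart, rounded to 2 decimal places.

X̄ = (27.6 + 32.8 + 30.2 + 29.9 + 29.0 + 31.6 + 29.7 + 32.2 + 31.4 + 29.2 + 30.6 + 30.3 + 29.9 + 30.6 + 30.8 + 33.6 + 29.6 + 28.7) / 18 = 30.4278
Moving ranges: 5.2, 2.6, 0.3, 0.9, 2.6, 1.9, 2.5, 0.8, 2.2, 1.4, 0.3, 0.4, 0.7, 0.2, 2.8, 4.0, 0.9; M̄R̄ = 29.7000 / 17 = 1.7471
LCL = X̄ − 3·M̄R̄/d₂ = 30.4278 − 3 × 1.7471 / 1.128 = 25.7813

25.78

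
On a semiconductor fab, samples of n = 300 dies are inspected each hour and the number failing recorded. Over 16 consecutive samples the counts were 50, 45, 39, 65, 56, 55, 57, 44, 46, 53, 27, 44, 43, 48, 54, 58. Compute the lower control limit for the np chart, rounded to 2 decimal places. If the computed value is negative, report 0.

29.79

p̄ = Σdᵢ / (k·n) = 784 / (16 × 300) = 0.16333
LCL = np̄ − 3·√(np̄(1−p̄)) = 49.0000 − 3 × 6.4029 = 29.7914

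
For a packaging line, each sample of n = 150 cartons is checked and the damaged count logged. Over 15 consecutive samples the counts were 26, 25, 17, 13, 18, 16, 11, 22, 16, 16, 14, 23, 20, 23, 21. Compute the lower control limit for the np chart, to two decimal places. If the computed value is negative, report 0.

p̄ = Σdᵢ / (k·n) = 281 / (15 × 150) = 0.12489
LCL = np̄ − 3·√(np̄(1−p̄)) = 18.7333 − 3 × 4.0489 = 6.5866

6.59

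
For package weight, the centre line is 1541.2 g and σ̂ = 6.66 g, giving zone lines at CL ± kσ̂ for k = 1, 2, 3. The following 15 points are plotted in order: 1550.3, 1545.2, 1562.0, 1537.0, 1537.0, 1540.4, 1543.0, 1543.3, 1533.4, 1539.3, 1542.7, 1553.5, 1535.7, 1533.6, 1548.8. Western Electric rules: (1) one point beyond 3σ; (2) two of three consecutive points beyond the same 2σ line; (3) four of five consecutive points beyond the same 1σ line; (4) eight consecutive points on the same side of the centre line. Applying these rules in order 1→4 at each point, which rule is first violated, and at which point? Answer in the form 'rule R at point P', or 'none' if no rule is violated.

rule 1 at point 3

Zone of each point (C = within 1σ̂, B = 1σ̂–2σ̂, A = 2σ̂–3σ̂, * = beyond 3σ̂; sign = side of CL): 1:+B, 2:+C, 3:+*, 4:-C, 5:-C, 6:-C, 7:+C, 8:+C, 9:-B, 10:-C, 11:+C, 12:+B, 13:-C, 14:-B, 15:+B
Rule 1 (one point beyond the 3σ limits) is satisfied at point 3.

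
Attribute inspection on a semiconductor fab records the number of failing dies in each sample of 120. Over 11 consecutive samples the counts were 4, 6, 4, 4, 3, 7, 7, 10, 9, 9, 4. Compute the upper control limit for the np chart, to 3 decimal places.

13.304

p̄ = Σdᵢ / (k·n) = 67 / (11 × 120) = 0.05076
UCL = np̄ + 3·√(np̄(1−p̄)) = 6.0909 + 3 × √(6.0909×0.94924) = 6.0909 + 3 × 2.4045 = 13.3045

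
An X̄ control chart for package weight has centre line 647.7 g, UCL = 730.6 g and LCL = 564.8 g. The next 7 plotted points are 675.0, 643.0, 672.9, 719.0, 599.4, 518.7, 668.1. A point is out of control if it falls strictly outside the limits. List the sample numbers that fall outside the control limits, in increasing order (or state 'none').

Compare each point to [564.8, 730.6]: sample 6 = 518.7 < LCL.

6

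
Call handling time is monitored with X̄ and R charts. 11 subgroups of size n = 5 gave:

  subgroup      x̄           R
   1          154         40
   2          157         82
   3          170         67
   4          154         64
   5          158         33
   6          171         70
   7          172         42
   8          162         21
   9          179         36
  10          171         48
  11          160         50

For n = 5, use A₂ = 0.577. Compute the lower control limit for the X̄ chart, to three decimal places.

X̄̄ = (154 + 157 + 170 + 154 + 158 + 171 + 172 + 162 + 179 + 171 + 160) / 11 = 1808.0000 / 11 = 164.3636
R̄ = (40 + 82 + 67 + 64 + 33 + 70 + 42 + 21 + 36 + 48 + 50) / 11 = 553.0000 / 11 = 50.2727
LCL = X̄̄ − A₂·R̄ = 164.3636 − 0.577 × 50.2727 = 135.3563

135.356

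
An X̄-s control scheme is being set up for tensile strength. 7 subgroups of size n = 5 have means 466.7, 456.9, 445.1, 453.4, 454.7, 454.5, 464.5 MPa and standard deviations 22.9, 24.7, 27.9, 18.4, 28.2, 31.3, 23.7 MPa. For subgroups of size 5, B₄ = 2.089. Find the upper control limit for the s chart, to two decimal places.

52.85

s̄ = (22.9 + 24.7 + 27.9 + 18.4 + 28.2 + 31.3 + 23.7) / 7 = 25.3000
UCL_s = B₄·s̄ = 2.089 × 25.3000 = 52.8517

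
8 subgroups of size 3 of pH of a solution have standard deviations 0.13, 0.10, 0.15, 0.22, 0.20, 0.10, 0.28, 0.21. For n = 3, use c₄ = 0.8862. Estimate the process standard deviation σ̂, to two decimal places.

s̄ = (0.13 + 0.10 + 0.15 + 0.22 + 0.20 + 0.10 + 0.28 + 0.21) / 8 = 0.1738
σ̂ = s̄ / c₄ = 0.1738 / 0.8862 = 0.1961

0.20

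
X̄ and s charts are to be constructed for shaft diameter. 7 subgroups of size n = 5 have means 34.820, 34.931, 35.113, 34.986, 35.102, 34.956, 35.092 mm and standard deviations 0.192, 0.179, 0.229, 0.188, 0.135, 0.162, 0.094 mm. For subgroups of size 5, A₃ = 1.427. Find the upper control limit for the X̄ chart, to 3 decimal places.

35.240

X̄̄ = (34.820 + 34.931 + 35.113 + 34.986 + 35.102 + 34.956 + 35.092) / 7 = 35.0000
s̄ = (0.192 + 0.179 + 0.229 + 0.188 + 0.135 + 0.162 + 0.094) / 7 = 0.1684
UCL = X̄̄ + A₃·s̄ = 35.0000 + 1.427 × 0.1684 = 35.2403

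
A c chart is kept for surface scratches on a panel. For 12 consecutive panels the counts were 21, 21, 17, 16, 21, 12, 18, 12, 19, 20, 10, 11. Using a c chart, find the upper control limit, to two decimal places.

c̄ = (21 + 21 + 17 + 16 + 21 + 12 + 18 + 12 + 19 + 20 + 10 + 11) / 12 = 198 / 12 = 16.5000
UCL = c̄ + 3√c̄ = 16.5000 + 3 × √16.5000 = 16.5000 + 3 × 4.0620 = 28.6861

28.69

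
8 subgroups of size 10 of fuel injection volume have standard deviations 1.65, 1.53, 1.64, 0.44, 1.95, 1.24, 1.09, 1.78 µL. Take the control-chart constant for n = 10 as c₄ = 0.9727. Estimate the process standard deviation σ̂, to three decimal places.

1.455

s̄ = (1.65 + 1.53 + 1.64 + 0.44 + 1.95 + 1.24 + 1.09 + 1.78) / 8 = 1.4150
σ̂ = s̄ / c₄ = 1.4150 / 0.9727 = 1.4547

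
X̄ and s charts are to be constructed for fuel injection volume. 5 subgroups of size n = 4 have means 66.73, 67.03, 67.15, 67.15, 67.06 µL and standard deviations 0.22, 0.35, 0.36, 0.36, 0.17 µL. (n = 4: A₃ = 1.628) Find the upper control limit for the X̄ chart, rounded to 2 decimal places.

X̄̄ = (66.73 + 67.03 + 67.15 + 67.15 + 67.06) / 5 = 67.0240
s̄ = (0.22 + 0.35 + 0.36 + 0.36 + 0.17) / 5 = 0.2920
UCL = X̄̄ + A₃·s̄ = 67.0240 + 1.628 × 0.2920 = 67.4994

67.50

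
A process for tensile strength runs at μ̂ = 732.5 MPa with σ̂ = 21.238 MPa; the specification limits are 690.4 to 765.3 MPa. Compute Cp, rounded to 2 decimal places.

0.59

Cp = (USL − LSL) / (6σ̂) = (765.3 − 690.4) / (6 × 21.238) = 74.9000 / 127.4280 = 0.5878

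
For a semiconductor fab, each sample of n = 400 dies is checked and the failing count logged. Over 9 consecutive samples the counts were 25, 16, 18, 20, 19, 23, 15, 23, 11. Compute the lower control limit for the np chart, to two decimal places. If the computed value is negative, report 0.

6.16

p̄ = Σdᵢ / (k·n) = 170 / (9 × 400) = 0.04722
LCL = np̄ − 3·√(np̄(1−p̄)) = 18.8889 − 3 × 4.2423 = 6.1621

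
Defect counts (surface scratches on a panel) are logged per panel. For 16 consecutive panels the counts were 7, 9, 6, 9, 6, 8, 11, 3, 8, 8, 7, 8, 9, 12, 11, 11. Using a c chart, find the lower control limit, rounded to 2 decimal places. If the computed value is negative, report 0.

c̄ = (7 + 9 + 6 + 9 + 6 + 8 + 11 + 3 + 8 + 8 + 7 + 8 + 9 + 12 + 11 + 11) / 16 = 133 / 16 = 8.3125
LCL = c̄ − 3√c̄ = 8.3125 − 3 × 2.8831 = -0.3369 → 0 (cannot be negative)

0.00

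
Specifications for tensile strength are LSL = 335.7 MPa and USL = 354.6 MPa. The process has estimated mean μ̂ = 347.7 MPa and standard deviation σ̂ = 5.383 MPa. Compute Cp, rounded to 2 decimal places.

0.59

Cp = (USL − LSL) / (6σ̂) = (354.6 − 335.7) / (6 × 5.383) = 18.9000 / 32.2980 = 0.5852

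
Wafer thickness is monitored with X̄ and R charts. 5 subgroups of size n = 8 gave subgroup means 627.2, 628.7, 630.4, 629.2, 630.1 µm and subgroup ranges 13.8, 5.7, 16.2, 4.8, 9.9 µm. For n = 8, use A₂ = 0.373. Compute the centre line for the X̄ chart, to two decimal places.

629.12

X̄̄ = (627.2 + 628.7 + 630.4 + 629.2 + 630.1) / 5 = 3145.6000 / 5 = 629.1200
CL = X̄̄ = 629.1200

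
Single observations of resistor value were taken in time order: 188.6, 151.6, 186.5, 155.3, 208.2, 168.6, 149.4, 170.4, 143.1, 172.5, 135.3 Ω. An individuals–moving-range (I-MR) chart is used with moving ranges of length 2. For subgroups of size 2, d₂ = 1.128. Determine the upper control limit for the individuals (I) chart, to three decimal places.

X̄ = (188.6 + 151.6 + 186.5 + 155.3 + 208.2 + 168.6 + 149.4 + 170.4 + 143.1 + 172.5 + 135.3) / 11 = 166.3182
Moving ranges: 37.0, 34.9, 31.2, 52.9, 39.6, 19.2, 21.0, 27.3, 29.4, 37.2; M̄R̄ = 329.7000 / 10 = 32.9700
UCL = X̄ + 3·M̄R̄/d₂ = 166.3182 + 3 × 32.9700 / 1.128 = 254.0044

254.004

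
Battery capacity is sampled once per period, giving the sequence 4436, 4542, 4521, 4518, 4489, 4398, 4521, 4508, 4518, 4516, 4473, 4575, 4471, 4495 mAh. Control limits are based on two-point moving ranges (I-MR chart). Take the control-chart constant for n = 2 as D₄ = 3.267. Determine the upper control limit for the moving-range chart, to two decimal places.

Moving ranges: 106, 21, 3, 29, 91, 123, 13, 10, 2, 43, 102, 104, 24; M̄R̄ = 671.0000 / 13 = 51.6154
UCL_MR = D₄·M̄R̄ = 3.267 × 51.6154 = 168.6275

168.63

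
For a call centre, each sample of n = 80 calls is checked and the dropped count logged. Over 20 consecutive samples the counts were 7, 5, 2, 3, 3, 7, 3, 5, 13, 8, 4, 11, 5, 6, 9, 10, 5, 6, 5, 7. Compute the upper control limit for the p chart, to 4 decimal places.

0.1672

p̄ = Σdᵢ / (k·n) = 124 / (20 × 80) = 0.07750
UCL = p̄ + 3·√(p̄(1−p̄)/n) = 0.07750 + 3 × √(0.07750×0.92250/80) = 0.07750 + 3 × 0.02989 = 0.16718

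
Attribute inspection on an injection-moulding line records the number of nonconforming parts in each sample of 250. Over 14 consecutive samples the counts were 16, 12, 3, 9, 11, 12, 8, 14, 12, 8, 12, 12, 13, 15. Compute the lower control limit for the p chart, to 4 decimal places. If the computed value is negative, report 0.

0.0056

p̄ = Σdᵢ / (k·n) = 157 / (14 × 250) = 0.04486
LCL = p̄ − 3·√(p̄(1−p̄)/n) = 0.04486 − 3 × 0.01309 = 0.00558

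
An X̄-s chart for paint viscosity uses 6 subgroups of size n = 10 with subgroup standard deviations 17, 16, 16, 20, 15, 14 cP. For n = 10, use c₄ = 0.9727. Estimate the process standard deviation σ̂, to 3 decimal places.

16.792

s̄ = (17 + 16 + 16 + 20 + 15 + 14) / 6 = 16.3333
σ̂ = s̄ / c₄ = 16.3333 / 0.9727 = 16.7917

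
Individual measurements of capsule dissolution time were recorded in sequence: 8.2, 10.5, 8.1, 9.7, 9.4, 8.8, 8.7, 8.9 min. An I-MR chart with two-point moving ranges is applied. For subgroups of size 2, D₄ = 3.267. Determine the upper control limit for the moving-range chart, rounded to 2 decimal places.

Moving ranges: 2.3, 2.4, 1.6, 0.3, 0.6, 0.1, 0.2; M̄R̄ = 7.5000 / 7 = 1.0714
UCL_MR = D₄·M̄R̄ = 3.267 × 1.0714 = 3.5004

3.50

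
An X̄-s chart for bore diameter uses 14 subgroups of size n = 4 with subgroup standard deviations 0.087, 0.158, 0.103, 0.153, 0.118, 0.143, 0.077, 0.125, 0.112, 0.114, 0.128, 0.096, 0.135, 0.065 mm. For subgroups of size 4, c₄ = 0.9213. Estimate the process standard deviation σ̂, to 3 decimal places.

0.125

s̄ = (0.087 + 0.158 + 0.103 + 0.153 + 0.118 + 0.143 + 0.077 + 0.125 + 0.112 + 0.114 + 0.128 + 0.096 + 0.135 + 0.065) / 14 = 0.1153
σ̂ = s̄ / c₄ = 0.1153 / 0.9213 = 0.1251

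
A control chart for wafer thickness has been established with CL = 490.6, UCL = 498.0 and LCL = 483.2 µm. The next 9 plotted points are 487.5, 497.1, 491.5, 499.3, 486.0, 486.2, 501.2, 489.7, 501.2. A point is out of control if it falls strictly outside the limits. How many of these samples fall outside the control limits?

Compare each point to [483.2, 498.0]: sample 4 = 499.3 > UCL; sample 7 = 501.2 > UCL; sample 9 = 501.2 > UCL.

3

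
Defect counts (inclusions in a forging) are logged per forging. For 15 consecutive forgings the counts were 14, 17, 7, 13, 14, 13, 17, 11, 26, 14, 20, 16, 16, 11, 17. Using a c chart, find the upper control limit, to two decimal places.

c̄ = (14 + 17 + 7 + 13 + 14 + 13 + 17 + 11 + 26 + 14 + 20 + 16 + 16 + 11 + 17) / 15 = 226 / 15 = 15.0667
UCL = c̄ + 3√c̄ = 15.0667 + 3 × √15.0667 = 15.0667 + 3 × 3.8816 = 26.7114

26.71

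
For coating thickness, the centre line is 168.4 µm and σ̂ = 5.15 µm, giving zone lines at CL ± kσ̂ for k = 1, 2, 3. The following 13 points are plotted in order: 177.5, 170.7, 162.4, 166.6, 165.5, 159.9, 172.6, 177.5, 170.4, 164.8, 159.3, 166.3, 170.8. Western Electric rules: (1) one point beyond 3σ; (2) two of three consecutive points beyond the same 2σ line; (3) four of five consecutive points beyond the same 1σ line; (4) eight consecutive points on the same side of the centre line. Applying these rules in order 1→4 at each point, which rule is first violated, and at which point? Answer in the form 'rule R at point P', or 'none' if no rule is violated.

Zone of each point (C = within 1σ̂, B = 1σ̂–2σ̂, A = 2σ̂–3σ̂, * = beyond 3σ̂; sign = side of CL): 1:+B, 2:+C, 3:-B, 4:-C, 5:-C, 6:-B, 7:+C, 8:+B, 9:+C, 10:-C, 11:-B, 12:-C, 13:+C
No rule fires across all 13 points.

none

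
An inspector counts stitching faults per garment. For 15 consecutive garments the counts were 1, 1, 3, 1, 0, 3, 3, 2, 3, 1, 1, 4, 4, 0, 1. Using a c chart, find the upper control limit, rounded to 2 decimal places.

c̄ = (1 + 1 + 3 + 1 + 0 + 3 + 3 + 2 + 3 + 1 + 1 + 4 + 4 + 0 + 1) / 15 = 28 / 15 = 1.8667
UCL = c̄ + 3√c̄ = 1.8667 + 3 × √1.8667 = 1.8667 + 3 × 1.3663 = 5.9654

5.97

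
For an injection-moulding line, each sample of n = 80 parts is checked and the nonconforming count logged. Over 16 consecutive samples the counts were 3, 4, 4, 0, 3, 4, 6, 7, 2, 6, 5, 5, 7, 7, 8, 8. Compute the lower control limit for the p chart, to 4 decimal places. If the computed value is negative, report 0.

0.0000

p̄ = Σdᵢ / (k·n) = 79 / (16 × 80) = 0.06172
LCL = p̄ − 3·√(p̄(1−p̄)/n) = 0.06172 − 3 × 0.02690 = -0.01900 → 0 (negative, so LCL = 0)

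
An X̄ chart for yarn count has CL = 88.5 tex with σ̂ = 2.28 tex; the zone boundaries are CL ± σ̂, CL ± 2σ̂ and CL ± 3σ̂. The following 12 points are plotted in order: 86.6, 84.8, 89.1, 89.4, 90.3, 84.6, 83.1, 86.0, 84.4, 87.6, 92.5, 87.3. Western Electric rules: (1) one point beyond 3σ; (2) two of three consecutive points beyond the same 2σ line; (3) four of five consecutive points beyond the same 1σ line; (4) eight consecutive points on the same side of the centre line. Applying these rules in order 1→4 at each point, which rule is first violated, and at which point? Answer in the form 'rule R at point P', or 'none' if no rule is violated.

rule 3 at point 9

Zone of each point (C = within 1σ̂, B = 1σ̂–2σ̂, A = 2σ̂–3σ̂, * = beyond 3σ̂; sign = side of CL): 1:-C, 2:-B, 3:+C, 4:+C, 5:+C, 6:-B, 7:-A, 8:-B, 9:-B, 10:-C, 11:+B, 12:-C
Rule 3 (four of five consecutive points beyond the same 1σ limit) is satisfied at point 9.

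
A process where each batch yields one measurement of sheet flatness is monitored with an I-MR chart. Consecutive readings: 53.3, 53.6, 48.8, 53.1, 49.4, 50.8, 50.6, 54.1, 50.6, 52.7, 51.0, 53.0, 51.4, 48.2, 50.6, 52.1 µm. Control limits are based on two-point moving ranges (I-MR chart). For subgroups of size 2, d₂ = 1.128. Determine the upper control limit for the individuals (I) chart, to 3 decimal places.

57.875

X̄ = (53.3 + 53.6 + 48.8 + 53.1 + 49.4 + 50.8 + 50.6 + 54.1 + 50.6 + 52.7 + 51.0 + 53.0 + 51.4 + 48.2 + 50.6 + 52.1) / 16 = 51.4562
Moving ranges: 0.3, 4.8, 4.3, 3.7, 1.4, 0.2, 3.5, 3.5, 2.1, 1.7, 2.0, 1.6, 3.2, 2.4, 1.5; M̄R̄ = 36.2000 / 15 = 2.4133
UCL = X̄ + 3·M̄R̄/d₂ = 51.4562 + 3 × 2.4133 / 1.128 = 57.8747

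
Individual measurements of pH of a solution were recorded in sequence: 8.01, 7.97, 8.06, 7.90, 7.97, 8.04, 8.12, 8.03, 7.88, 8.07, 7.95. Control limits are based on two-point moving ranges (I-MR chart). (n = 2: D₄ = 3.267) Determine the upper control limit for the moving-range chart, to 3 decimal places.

0.346

Moving ranges: 0.04, 0.09, 0.16, 0.07, 0.07, 0.08, 0.09, 0.15, 0.19, 0.12; M̄R̄ = 1.0600 / 10 = 0.1060
UCL_MR = D₄·M̄R̄ = 3.267 × 0.1060 = 0.3463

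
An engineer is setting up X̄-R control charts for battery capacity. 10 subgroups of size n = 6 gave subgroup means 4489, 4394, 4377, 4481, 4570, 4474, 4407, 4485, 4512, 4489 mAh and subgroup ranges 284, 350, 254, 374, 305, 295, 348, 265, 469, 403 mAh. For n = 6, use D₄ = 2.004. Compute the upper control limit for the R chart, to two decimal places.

670.74

R̄ = (284 + 350 + 254 + 374 + 305 + 295 + 348 + 265 + 469 + 403) / 10 = 3347.0000 / 10 = 334.7000
UCL_R = D₄·R̄ = 2.004 × 334.7000 = 670.7388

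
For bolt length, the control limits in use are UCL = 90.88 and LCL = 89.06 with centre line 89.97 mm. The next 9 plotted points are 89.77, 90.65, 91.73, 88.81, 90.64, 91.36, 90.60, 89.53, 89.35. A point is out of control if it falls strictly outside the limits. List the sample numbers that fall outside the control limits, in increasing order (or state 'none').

3, 4, 6

Compare each point to [89.06, 90.88]: sample 3 = 91.73 > UCL; sample 4 = 88.81 < LCL; sample 6 = 91.36 > UCL.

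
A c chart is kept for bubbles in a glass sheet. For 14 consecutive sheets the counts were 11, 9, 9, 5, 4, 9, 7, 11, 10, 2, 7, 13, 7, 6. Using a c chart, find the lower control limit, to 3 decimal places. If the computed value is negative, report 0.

c̄ = (11 + 9 + 9 + 5 + 4 + 9 + 7 + 11 + 10 + 2 + 7 + 13 + 7 + 6) / 14 = 110 / 14 = 7.8571
LCL = c̄ − 3√c̄ = 7.8571 − 3 × 2.8031 = -0.5520 → 0 (cannot be negative)

0.000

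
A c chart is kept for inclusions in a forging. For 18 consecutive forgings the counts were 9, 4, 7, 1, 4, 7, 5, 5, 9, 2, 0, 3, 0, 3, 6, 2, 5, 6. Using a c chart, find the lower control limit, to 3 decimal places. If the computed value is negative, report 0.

c̄ = (9 + 4 + 7 + 1 + 4 + 7 + 5 + 5 + 9 + 2 + 0 + 3 + 0 + 3 + 6 + 2 + 5 + 6) / 18 = 78 / 18 = 4.3333
LCL = c̄ − 3√c̄ = 4.3333 − 3 × 2.0817 = -1.9117 → 0 (cannot be negative)

0.000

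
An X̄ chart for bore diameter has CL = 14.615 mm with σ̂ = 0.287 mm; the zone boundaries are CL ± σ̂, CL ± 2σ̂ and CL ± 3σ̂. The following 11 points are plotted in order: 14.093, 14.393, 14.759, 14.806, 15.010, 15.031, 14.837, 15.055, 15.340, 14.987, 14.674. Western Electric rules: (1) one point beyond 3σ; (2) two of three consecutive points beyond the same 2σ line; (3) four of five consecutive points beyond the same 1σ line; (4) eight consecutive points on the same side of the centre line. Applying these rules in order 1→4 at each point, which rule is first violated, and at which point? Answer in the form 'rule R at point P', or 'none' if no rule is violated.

Zone of each point (C = within 1σ̂, B = 1σ̂–2σ̂, A = 2σ̂–3σ̂, * = beyond 3σ̂; sign = side of CL): 1:-B, 2:-C, 3:+C, 4:+C, 5:+B, 6:+B, 7:+C, 8:+B, 9:+A, 10:+B, 11:+C
Rule 3 (four of five consecutive points beyond the same 1σ limit) is satisfied at point 9.

rule 3 at point 9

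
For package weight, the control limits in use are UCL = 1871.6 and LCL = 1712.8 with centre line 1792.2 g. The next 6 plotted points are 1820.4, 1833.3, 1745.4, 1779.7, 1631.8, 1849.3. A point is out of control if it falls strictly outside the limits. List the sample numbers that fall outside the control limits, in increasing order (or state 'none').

5

Compare each point to [1712.8, 1871.6]: sample 5 = 1631.8 < LCL.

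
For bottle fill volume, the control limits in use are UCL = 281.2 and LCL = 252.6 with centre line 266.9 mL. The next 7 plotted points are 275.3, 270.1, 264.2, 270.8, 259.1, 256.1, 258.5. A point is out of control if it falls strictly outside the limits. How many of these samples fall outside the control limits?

All 7 points lie within [252.6, 281.2].

0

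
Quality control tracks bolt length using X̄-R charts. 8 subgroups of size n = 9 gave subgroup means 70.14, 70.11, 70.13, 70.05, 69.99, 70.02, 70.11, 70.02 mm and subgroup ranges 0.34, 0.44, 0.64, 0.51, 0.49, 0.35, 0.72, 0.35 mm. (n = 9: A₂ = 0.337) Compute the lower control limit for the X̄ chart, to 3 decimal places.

X̄̄ = (70.14 + 70.11 + 70.13 + 70.05 + 69.99 + 70.02 + 70.11 + 70.02) / 8 = 560.5700 / 8 = 70.0712
R̄ = (0.34 + 0.44 + 0.64 + 0.51 + 0.49 + 0.35 + 0.72 + 0.35) / 8 = 3.8400 / 8 = 0.4800
LCL = X̄̄ − A₂·R̄ = 70.0712 − 0.337 × 0.4800 = 69.9095

69.909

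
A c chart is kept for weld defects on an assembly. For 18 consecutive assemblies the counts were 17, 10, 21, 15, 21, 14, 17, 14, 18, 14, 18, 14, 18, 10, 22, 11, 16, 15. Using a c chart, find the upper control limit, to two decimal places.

27.77

c̄ = (17 + 10 + 21 + 15 + 21 + 14 + 17 + 14 + 18 + 14 + 18 + 14 + 18 + 10 + 22 + 11 + 16 + 15) / 18 = 285 / 18 = 15.8333
UCL = c̄ + 3√c̄ = 15.8333 + 3 × √15.8333 = 15.8333 + 3 × 3.9791 = 27.7707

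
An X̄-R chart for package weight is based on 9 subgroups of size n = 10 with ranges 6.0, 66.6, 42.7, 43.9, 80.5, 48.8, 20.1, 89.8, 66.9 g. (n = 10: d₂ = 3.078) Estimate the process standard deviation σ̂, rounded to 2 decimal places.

16.80

R̄ = (6.0 + 66.6 + 42.7 + 43.9 + 80.5 + 48.8 + 20.1 + 89.8 + 66.9) / 9 = 51.7000
σ̂ = R̄ / d₂ = 51.7000 / 3.078 = 16.7966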